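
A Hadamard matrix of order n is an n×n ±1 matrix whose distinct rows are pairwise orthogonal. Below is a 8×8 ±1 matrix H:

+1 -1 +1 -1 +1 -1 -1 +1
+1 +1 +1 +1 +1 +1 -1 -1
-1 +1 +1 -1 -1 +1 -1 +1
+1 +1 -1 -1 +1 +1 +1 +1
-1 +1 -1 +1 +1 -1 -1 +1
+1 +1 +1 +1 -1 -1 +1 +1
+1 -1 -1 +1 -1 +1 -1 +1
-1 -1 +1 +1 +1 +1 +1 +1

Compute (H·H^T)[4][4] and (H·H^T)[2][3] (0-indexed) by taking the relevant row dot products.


Row 2 of H: [-1, 1, 1, -1, -1, 1, -1, 1].
Row 3 of H: [1, 1, -1, -1, 1, 1, 1, 1].
Row 4 of H: [-1, 1, -1, 1, 1, -1, -1, 1].
(H·H^T)[4][4] = Σ_j H[4][j]·H[4][j] = (-1)² + (1)² + (-1)² + (1)² + (1)² + (-1)² + (-1)² + (1)² = 1 + 1 + 1 + 1 + 1 + 1 + 1 + 1 = 8.
(H·H^T)[2][3] = Σ_j H[2][j]·H[3][j] = (-1)·(1) + (1)·(1) + (1)·(-1) + (-1)·(-1) + (-1)·(1) + (1)·(1) + (-1)·(1) + (1)·(1) = -1 + 1 + -1 + 1 + -1 + 1 + -1 + 1 = 0.
So rows 2 and 3 are orthogonal; the diagonal entry equals n = 8.

(4,4) entry = 8; (2,3) entry = 0.


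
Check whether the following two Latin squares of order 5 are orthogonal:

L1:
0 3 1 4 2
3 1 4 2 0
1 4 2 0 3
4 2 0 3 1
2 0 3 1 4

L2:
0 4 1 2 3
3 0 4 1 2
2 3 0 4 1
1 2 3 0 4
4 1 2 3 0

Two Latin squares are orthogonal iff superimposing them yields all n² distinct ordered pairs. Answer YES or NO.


Form the n² = 25 superimposed pairs (L1[i][j], L2[i][j]), row by row (rows and columns indexed from 0):
row 0: (0,0) (3,4) (1,1) (4,2) (2,3)
row 1: (3,3) (1,0) (4,4) (2,1) (0,2)
row 2: (1,2) (4,3) (2,0) (0,4) (3,1)
row 3: (4,1) (2,2) (0,3) (3,0) (1,4)
row 4: (2,4) (0,1) (3,2) (1,3) (4,0)
Orthogonality requires all 25 pairs distinct.
Check by first coordinate: for each symbol s of L1, list the L2 entries in the n cells where L1 = s; they must all differ.
  L1 = 0: L2 entries (in reading order) 0, 2, 4, 3, 1 — all 5 distinct ✓
  L1 = 1: L2 entries (in reading order) 1, 0, 2, 4, 3 — all 5 distinct ✓
  L1 = 2: L2 entries (in reading order) 3, 1, 0, 2, 4 — all 5 distinct ✓
  L1 = 3: L2 entries (in reading order) 4, 3, 1, 0, 2 — all 5 distinct ✓
  L1 = 4: L2 entries (in reading order) 2, 4, 3, 1, 0 — all 5 distinct ✓
Every symbol of L1 meets every symbol of L2 exactly once, so all 25 pairs are distinct (25 of 25).
Conclusion: YES.

YES


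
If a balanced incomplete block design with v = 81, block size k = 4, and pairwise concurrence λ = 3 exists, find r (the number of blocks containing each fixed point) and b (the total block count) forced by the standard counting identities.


Any 2-(v, k, λ) BIBD satisfies two necessary conditions:
  (i)  Each point sits in r blocks, and counting incidences through any fixed point gives r(k − 1) = λ(v − 1), so r = λ(v − 1)/(k − 1).
  (ii) Total incidences bk = vr, so b = vr/k.
Step 1: r = λ(v − 1)/(k − 1) = 3·(81 − 1)/(4 − 1) = 3·80/3 = 240/3 = 80.
Step 2: b = vr/k = 81·80/4 = 6480/4 = 1620.
Check integrality: r = 80 ∈ Z ✓, b = 1620 ∈ Z ✓.
(These identities are necessary conditions: they determine r and b for any design with these parameters, but do not by themselves prove that one exists.)

r = 80, b = 1620.


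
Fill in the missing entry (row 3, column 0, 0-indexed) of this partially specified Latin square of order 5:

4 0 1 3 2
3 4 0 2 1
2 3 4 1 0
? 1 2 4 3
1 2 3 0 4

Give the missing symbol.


Row 3 contains symbols [1, 2, 3, 4] — missing [0].
Column 0 contains symbols [1, 2, 3, 4] — missing [0].
The missing symbol must appear in both missing sets; intersection = [0].
Therefore the hidden value is 0.

Missing value = 0.


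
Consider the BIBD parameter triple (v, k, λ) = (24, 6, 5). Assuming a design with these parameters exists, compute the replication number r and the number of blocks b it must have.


Any 2-(v, k, λ) BIBD satisfies two necessary conditions:
  (i)  Each point sits in r blocks, and counting incidences through any fixed point gives r(k − 1) = λ(v − 1), so r = λ(v − 1)/(k − 1).
  (ii) Total incidences bk = vr, so b = vr/k.
Step 1: r = λ(v − 1)/(k − 1) = 5·(24 − 1)/(6 − 1) = 5·23/5 = 115/5 = 23.
Step 2: b = vr/k = 24·23/6 = 552/6 = 92.
Check integrality: r = 23 ∈ Z ✓, b = 92 ∈ Z ✓.
(These identities are necessary conditions: they determine r and b for any design with these parameters, but do not by themselves prove that one exists.)

r = 23, b = 92.


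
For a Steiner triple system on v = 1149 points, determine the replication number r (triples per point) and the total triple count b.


An STS(v) is a 2-(v, 3, 1) BIBD: block size k = 3, λ = 1.
Replication: r(k − 1) = λ(v − 1) ⇒ r·2 = 1149 − 1 = 1148 ⇒ r = 574.
Block count: b = v(v − 1)/6 = 1149·1148/6 = 1319052/6 = 219842.

r = 574, b = 219842.


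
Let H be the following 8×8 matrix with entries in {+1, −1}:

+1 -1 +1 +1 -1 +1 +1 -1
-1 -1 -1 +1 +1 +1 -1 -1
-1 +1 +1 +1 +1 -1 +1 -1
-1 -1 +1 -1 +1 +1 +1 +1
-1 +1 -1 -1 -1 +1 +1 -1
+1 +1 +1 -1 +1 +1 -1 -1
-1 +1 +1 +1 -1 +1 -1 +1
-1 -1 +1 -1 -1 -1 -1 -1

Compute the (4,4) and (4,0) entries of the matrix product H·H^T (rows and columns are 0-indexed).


Row 0 of H: [1, -1, 1, 1, -1, 1, 1, -1].
Row 4 of H: [-1, 1, -1, -1, -1, 1, 1, -1].
(H·H^T)[4][4] = Σ_j H[4][j]·H[4][j] = (-1)² + (1)² + (-1)² + (-1)² + (-1)² + (1)² + (1)² + (-1)² = 1 + 1 + 1 + 1 + 1 + 1 + 1 + 1 = 8.
(H·H^T)[4][0] = Σ_j H[4][j]·H[0][j] = (-1)·(1) + (1)·(-1) + (-1)·(1) + (-1)·(1) + (-1)·(-1) + (1)·(1) + (1)·(1) + (-1)·(-1) = -1 + -1 + -1 + -1 + 1 + 1 + 1 + 1 = 0.
So rows 4 and 0 are orthogonal; the diagonal entry equals n = 8.

(4,4) entry = 8; (4,0) entry = 0.


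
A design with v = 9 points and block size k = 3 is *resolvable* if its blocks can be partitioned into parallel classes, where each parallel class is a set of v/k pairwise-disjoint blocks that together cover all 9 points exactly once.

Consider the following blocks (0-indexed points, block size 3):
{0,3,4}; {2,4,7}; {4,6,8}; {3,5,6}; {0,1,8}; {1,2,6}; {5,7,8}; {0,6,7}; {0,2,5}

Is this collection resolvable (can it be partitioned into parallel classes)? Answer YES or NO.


v = 9, block size k = 3, number of blocks = 9.
For resolvability, blocks must partition into parallel classes of size v/k = 3.
Total blocks must therefore be a multiple of 3: 9 = 3·3 + 0 ⇒ divisible ✓.
Consider block {4,6,8}. The only other block(s) in the collection disjoint from it are {0,2,5} — just 1 block(s). Any parallel class containing {4,6,8} would need 2 other blocks each disjoint from it, so no parallel class of size 3 can contain {4,6,8}.
Since every block must belong to some parallel class in a resolution, the collection cannot be partitioned into parallel classes.
Resolvable? NO.

NO


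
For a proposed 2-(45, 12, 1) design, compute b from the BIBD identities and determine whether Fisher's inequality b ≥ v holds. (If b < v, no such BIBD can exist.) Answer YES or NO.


b = λv(v − 1)/(k(k − 1)) = 1·45·44/(12·11) = 1980/132 = 15.
Compare with v = 45: b < v, so Fisher's inequality fails.

NO


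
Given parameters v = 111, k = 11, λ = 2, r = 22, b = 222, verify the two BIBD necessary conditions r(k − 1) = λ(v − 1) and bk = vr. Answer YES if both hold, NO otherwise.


Condition (i): r(k − 1) = 22·10 = 220; λ(v − 1) = 2·110 = 220. Match? YES.
Condition (ii): bk = 222·11 = 2442; vr = 111·22 = 2442. Match? YES.
Both conditions hold? YES.

YES


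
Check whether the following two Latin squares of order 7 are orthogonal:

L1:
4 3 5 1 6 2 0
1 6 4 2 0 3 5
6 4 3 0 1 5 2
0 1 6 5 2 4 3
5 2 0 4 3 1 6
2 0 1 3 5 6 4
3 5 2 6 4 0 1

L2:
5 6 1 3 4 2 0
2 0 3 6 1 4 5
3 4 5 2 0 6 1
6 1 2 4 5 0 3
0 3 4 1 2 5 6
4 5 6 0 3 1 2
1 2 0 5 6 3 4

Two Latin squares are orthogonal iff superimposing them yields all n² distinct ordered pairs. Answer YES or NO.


Form the n² = 49 superimposed pairs (L1[i][j], L2[i][j]), row by row (rows and columns indexed from 0):
row 0: (4,5) (3,6) (5,1) (1,3) (6,4) (2,2) (0,0)
row 1: (1,2) (6,0) (4,3) (2,6) (0,1) (3,4) (5,5)
row 2: (6,3) (4,4) (3,5) (0,2) (1,0) (5,6) (2,1)
row 3: (0,6) (1,1) (6,2) (5,4) (2,5) (4,0) (3,3)
row 4: (5,0) (2,3) (0,4) (4,1) (3,2) (1,5) (6,6)
row 5: (2,4) (0,5) (1,6) (3,0) (5,3) (6,1) (4,2)
row 6: (3,1) (5,2) (2,0) (6,5) (4,6) (0,3) (1,4)
Orthogonality requires all 49 pairs distinct.
Check by first coordinate: for each symbol s of L1, list the L2 entries in the n cells where L1 = s; they must all differ.
  L1 = 0: L2 entries (in reading order) 0, 1, 2, 6, 4, 5, 3 — all 7 distinct ✓
  L1 = 1: L2 entries (in reading order) 3, 2, 0, 1, 5, 6, 4 — all 7 distinct ✓
  L1 = 2: L2 entries (in reading order) 2, 6, 1, 5, 3, 4, 0 — all 7 distinct ✓
  L1 = 3: L2 entries (in reading order) 6, 4, 5, 3, 2, 0, 1 — all 7 distinct ✓
  L1 = 4: L2 entries (in reading order) 5, 3, 4, 0, 1, 2, 6 — all 7 distinct ✓
  L1 = 5: L2 entries (in reading order) 1, 5, 6, 4, 0, 3, 2 — all 7 distinct ✓
  L1 = 6: L2 entries (in reading order) 4, 0, 3, 2, 6, 1, 5 — all 7 distinct ✓
Every symbol of L1 meets every symbol of L2 exactly once, so all 49 pairs are distinct (49 of 49).
Conclusion: YES.

YES


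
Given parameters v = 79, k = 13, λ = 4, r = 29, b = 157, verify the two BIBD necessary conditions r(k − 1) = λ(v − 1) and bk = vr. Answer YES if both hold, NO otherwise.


Condition (i): r(k − 1) = 29·12 = 348; λ(v − 1) = 4·78 = 312. Match? NO.
Condition (ii): bk = 157·13 = 2041; vr = 79·29 = 2291. Match? NO.
Both conditions hold? NO.

NO


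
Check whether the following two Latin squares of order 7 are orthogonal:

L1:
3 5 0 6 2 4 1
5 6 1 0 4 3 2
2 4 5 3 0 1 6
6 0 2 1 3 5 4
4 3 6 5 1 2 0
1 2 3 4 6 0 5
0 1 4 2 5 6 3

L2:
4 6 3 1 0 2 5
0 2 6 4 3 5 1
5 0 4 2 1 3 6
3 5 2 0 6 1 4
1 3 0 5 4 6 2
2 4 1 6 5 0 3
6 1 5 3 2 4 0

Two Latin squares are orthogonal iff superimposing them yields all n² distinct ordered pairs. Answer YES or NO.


Form the n² = 49 superimposed pairs (L1[i][j], L2[i][j]), row by row (rows and columns indexed from 0):
row 0: (3,4) (5,6) (0,3) (6,1) (2,0) (4,2) (1,5)
row 1: (5,0) (6,2) (1,6) (0,4) (4,3) (3,5) (2,1)
row 2: (2,5) (4,0) (5,4) (3,2) (0,1) (1,3) (6,6)
row 3: (6,3) (0,5) (2,2) (1,0) (3,6) (5,1) (4,4)
row 4: (4,1) (3,3) (6,0) (5,5) (1,4) (2,6) (0,2)
row 5: (1,2) (2,4) (3,1) (4,6) (6,5) (0,0) (5,3)
row 6: (0,6) (1,1) (4,5) (2,3) (5,2) (6,4) (3,0)
Orthogonality requires all 49 pairs distinct.
Check by first coordinate: for each symbol s of L1, list the L2 entries in the n cells where L1 = s; they must all differ.
  L1 = 0: L2 entries (in reading order) 3, 4, 1, 5, 2, 0, 6 — all 7 distinct ✓
  L1 = 1: L2 entries (in reading order) 5, 6, 3, 0, 4, 2, 1 — all 7 distinct ✓
  L1 = 2: L2 entries (in reading order) 0, 1, 5, 2, 6, 4, 3 — all 7 distinct ✓
  L1 = 3: L2 entries (in reading order) 4, 5, 2, 6, 3, 1, 0 — all 7 distinct ✓
  L1 = 4: L2 entries (in reading order) 2, 3, 0, 4, 1, 6, 5 — all 7 distinct ✓
  L1 = 5: L2 entries (in reading order) 6, 0, 4, 1, 5, 3, 2 — all 7 distinct ✓
  L1 = 6: L2 entries (in reading order) 1, 2, 6, 3, 0, 5, 4 — all 7 distinct ✓
Every symbol of L1 meets every symbol of L2 exactly once, so all 49 pairs are distinct (49 of 49).
Conclusion: YES.

YES


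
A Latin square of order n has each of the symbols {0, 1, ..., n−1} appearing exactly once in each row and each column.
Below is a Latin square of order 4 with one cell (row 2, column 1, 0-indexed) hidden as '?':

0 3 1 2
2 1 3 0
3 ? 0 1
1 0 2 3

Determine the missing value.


Row 2 contains symbols [0, 1, 3] — missing [2].
Column 1 contains symbols [0, 1, 3] — missing [2].
The missing symbol must appear in both missing sets; intersection = [2].
Therefore the hidden value is 2.

Missing value = 2.


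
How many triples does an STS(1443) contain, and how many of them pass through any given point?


An STS(v) is a 2-(v, 3, 1) BIBD: block size k = 3, λ = 1.
Replication: r(k − 1) = λ(v − 1) ⇒ r·2 = 1443 − 1 = 1442 ⇒ r = 721.
Block count: b = v(v − 1)/6 = 1443·1442/6 = 2080806/6 = 346801.
(Check via bk = vr: 346801·3 = 1040403 = 1443·721 = 1040403 ✓.)

r = 721, b = 346801.


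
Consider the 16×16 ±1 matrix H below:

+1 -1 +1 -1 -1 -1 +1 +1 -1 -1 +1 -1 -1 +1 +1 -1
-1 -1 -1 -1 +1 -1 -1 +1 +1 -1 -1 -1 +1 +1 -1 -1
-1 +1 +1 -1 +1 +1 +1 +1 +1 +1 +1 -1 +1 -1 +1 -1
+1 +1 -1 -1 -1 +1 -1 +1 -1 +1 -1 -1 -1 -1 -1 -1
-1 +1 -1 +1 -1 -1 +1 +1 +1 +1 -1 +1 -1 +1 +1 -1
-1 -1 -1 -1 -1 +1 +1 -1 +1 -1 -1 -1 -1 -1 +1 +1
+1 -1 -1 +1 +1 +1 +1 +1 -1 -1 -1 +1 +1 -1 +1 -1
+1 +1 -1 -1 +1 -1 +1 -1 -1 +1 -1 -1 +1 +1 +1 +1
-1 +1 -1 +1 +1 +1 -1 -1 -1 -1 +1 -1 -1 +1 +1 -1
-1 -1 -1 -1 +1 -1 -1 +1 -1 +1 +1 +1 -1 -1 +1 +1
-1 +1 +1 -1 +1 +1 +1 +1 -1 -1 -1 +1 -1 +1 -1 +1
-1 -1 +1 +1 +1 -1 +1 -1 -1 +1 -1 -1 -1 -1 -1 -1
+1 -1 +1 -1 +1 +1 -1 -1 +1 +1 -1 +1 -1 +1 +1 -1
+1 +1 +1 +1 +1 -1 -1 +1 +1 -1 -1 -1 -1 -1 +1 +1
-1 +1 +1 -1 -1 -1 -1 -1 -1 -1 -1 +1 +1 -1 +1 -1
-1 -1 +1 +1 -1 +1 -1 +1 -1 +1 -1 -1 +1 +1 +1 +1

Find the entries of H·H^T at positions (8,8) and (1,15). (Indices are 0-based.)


Row 1 of H: [-1, -1, -1, -1, 1, -1, -1, 1, 1, -1, -1, -1, 1, 1, -1, -1].
Row 8 of H: [-1, 1, -1, 1, 1, 1, -1, -1, -1, -1, 1, -1, -1, 1, 1, -1].
Row 15 of H: [-1, -1, 1, 1, -1, 1, -1, 1, -1, 1, -1, -1, 1, 1, 1, 1].
(H·H^T)[8][8] = Σ_j H[8][j]·H[8][j] = (-1)² + (1)² + (-1)² + (1)² + (1)² + (1)² + (-1)² + (-1)² + (-1)² + (-1)² + (1)² + (-1)² + (-1)² + (1)² + (1)² + (-1)² = 1 + 1 + 1 + 1 + 1 + 1 + 1 + 1 + 1 + 1 + 1 + 1 + 1 + 1 + 1 + 1 = 16.
(H·H^T)[1][15] = Σ_j H[1][j]·H[15][j] = (-1)·(-1) + (-1)·(-1) + (-1)·(1) + (-1)·(1) + (1)·(-1) + (-1)·(1) + (-1)·(-1) + (1)·(1) + (1)·(-1) + (-1)·(1) + (-1)·(-1) + (-1)·(-1) + (1)·(1) + (1)·(1) + (-1)·(1) + (-1)·(1) = 1 + 1 + -1 + -1 + -1 + -1 + 1 + 1 + -1 + -1 + 1 + 1 + 1 + 1 + -1 + -1 = 0.
So rows 1 and 15 are orthogonal; the diagonal entry equals n = 16.

(8,8) entry = 16; (1,15) entry = 0.


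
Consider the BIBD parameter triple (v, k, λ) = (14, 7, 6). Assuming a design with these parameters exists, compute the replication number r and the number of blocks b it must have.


Any 2-(v, k, λ) BIBD satisfies two necessary conditions:
  (i)  Each point sits in r blocks, and counting incidences through any fixed point gives r(k − 1) = λ(v − 1), so r = λ(v − 1)/(k − 1).
  (ii) Total incidences bk = vr, so b = vr/k.
Step 1: r = λ(v − 1)/(k − 1) = 6·(14 − 1)/(7 − 1) = 6·13/6 = 78/6 = 13.
Step 2: b = vr/k = 14·13/7 = 182/7 = 26.
Check integrality: r = 13 ∈ Z ✓, b = 26 ∈ Z ✓.
(These identities are necessary conditions: they determine r and b for any design with these parameters, but do not by themselves prove that one exists.)

r = 13, b = 26.


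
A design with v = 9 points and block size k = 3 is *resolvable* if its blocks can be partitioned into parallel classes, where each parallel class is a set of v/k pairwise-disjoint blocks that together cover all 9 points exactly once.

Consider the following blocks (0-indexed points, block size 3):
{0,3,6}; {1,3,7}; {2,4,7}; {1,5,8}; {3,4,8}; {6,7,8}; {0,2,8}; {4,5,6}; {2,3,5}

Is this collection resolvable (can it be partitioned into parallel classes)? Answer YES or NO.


v = 9, block size k = 3, number of blocks = 9.
For resolvability, blocks must partition into parallel classes of size v/k = 3.
Total blocks must therefore be a multiple of 3: 9 = 3·3 + 0 ⇒ divisible ✓.
Consider block {3,4,8}. It intersects every other block in the collection, so no parallel class of size 3 can contain it.
Since every block must belong to some parallel class in a resolution, the collection cannot be partitioned into parallel classes.
Resolvable? NO.

NO


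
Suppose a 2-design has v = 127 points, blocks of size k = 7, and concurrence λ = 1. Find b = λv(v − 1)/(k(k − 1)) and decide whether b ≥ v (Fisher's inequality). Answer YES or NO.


r = λ(v − 1)/(k − 1) = 1·126/6 = 21.
b = vr/k = 127·21/7 = 381.
Fisher's inequality: b ≥ v ⇔ 381 ≥ 127? YES.

YES


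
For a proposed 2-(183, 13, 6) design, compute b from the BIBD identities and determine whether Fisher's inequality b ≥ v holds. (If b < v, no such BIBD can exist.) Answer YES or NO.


b = λv(v − 1)/(k(k − 1)) = 6·183·182/(13·12) = 199836/156 = 1281.
Compare with v = 183: b ≥ v, so Fisher's inequality holds.

YES


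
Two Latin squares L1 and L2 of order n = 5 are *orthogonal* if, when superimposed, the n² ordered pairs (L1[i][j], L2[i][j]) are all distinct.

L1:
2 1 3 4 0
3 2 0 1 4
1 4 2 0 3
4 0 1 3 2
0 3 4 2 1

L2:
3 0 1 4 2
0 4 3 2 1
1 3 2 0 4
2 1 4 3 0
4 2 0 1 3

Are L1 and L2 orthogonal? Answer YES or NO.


Form the n² = 25 superimposed pairs (L1[i][j], L2[i][j]), row by row (rows and columns indexed from 0):
row 0: (2,3) (1,0) (3,1) (4,4) (0,2)
row 1: (3,0) (2,4) (0,3) (1,2) (4,1)
row 2: (1,1) (4,3) (2,2) (0,0) (3,4)
row 3: (4,2) (0,1) (1,4) (3,3) (2,0)
row 4: (0,4) (3,2) (4,0) (2,1) (1,3)
Orthogonality requires all 25 pairs distinct.
Check by first coordinate: for each symbol s of L1, list the L2 entries in the n cells where L1 = s; they must all differ.
  L1 = 0: L2 entries (in reading order) 2, 3, 0, 1, 4 — all 5 distinct ✓
  L1 = 1: L2 entries (in reading order) 0, 2, 1, 4, 3 — all 5 distinct ✓
  L1 = 2: L2 entries (in reading order) 3, 4, 2, 0, 1 — all 5 distinct ✓
  L1 = 3: L2 entries (in reading order) 1, 0, 4, 3, 2 — all 5 distinct ✓
  L1 = 4: L2 entries (in reading order) 4, 1, 3, 2, 0 — all 5 distinct ✓
Every symbol of L1 meets every symbol of L2 exactly once, so all 25 pairs are distinct (25 of 25).
Conclusion: YES.

YES


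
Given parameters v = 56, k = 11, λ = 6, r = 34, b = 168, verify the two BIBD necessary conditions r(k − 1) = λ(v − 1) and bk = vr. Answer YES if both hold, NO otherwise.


Condition (i): r(k − 1) = 34·10 = 340; λ(v − 1) = 6·55 = 330. Match? NO.
Condition (ii): bk = 168·11 = 1848; vr = 56·34 = 1904. Match? NO.
Both conditions hold? NO.

NO


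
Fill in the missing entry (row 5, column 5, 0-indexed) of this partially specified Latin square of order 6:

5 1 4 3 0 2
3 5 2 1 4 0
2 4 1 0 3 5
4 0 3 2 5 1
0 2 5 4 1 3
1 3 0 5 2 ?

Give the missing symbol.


Row 5 contains symbols [0, 1, 2, 3, 5] — missing [4].
Column 5 contains symbols [0, 1, 2, 3, 5] — missing [4].
The missing symbol must appear in both missing sets; intersection = [4].
Therefore the hidden value is 4.

Missing value = 4.


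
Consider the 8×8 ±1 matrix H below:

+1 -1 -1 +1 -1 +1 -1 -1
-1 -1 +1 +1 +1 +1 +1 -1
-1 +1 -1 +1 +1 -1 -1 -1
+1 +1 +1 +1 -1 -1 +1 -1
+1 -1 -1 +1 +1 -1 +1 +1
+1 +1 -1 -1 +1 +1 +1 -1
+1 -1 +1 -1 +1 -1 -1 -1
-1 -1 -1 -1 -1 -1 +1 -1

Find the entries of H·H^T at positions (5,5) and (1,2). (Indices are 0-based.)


Row 1 of H: [-1, -1, 1, 1, 1, 1, 1, -1].
Row 2 of H: [-1, 1, -1, 1, 1, -1, -1, -1].
Row 5 of H: [1, 1, -1, -1, 1, 1, 1, -1].
(H·H^T)[5][5] = Σ_j H[5][j]·H[5][j] = (1)² + (1)² + (-1)² + (-1)² + (1)² + (1)² + (1)² + (-1)² = 1 + 1 + 1 + 1 + 1 + 1 + 1 + 1 = 8.
(H·H^T)[1][2] = Σ_j H[1][j]·H[2][j] = (-1)·(-1) + (-1)·(1) + (1)·(-1) + (1)·(1) + (1)·(1) + (1)·(-1) + (1)·(-1) + (-1)·(-1) = 1 + -1 + -1 + 1 + 1 + -1 + -1 + 1 = 0.
So rows 1 and 2 are orthogonal; the diagonal entry equals n = 8.

(5,5) entry = 8; (1,2) entry = 0.


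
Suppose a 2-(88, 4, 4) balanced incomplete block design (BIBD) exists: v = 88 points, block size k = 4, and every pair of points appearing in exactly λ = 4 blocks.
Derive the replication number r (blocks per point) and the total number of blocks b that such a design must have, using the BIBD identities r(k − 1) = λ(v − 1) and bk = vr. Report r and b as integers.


Any 2-(v, k, λ) BIBD satisfies two necessary conditions:
  (i)  Each point sits in r blocks, and counting incidences through any fixed point gives r(k − 1) = λ(v − 1), so r = λ(v − 1)/(k − 1).
  (ii) Total incidences bk = vr, so b = vr/k.
Step 1: r = λ(v − 1)/(k − 1) = 4·(88 − 1)/(4 − 1) = 4·87/3 = 348/3 = 116.
Step 2: b = vr/k = 88·116/4 = 10208/4 = 2552.
Check integrality: r = 116 ∈ Z ✓, b = 2552 ∈ Z ✓.
(These identities are necessary conditions: they determine r and b for any design with these parameters, but do not by themselves prove that one exists.)

r = 116, b = 2552.


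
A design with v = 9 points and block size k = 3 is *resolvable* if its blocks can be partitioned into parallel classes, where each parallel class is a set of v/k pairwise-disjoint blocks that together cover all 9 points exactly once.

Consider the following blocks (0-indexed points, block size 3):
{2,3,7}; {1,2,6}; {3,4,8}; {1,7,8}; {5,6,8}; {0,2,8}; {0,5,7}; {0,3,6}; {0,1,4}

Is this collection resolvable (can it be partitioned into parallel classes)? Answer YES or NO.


v = 9, block size k = 3, number of blocks = 9.
For resolvability, blocks must partition into parallel classes of size v/k = 3.
Total blocks must therefore be a multiple of 3: 9 = 3·3 + 0 ⇒ divisible ✓.
Consider block {1,7,8}. The only other block(s) in the collection disjoint from it are {0,3,6} — just 1 block(s). Any parallel class containing {1,7,8} would need 2 other blocks each disjoint from it, so no parallel class of size 3 can contain {1,7,8}.
Since every block must belong to some parallel class in a resolution, the collection cannot be partitioned into parallel classes.
Resolvable? NO.

NO


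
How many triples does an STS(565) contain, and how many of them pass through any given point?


An STS(v) is a 2-(v, 3, 1) BIBD: block size k = 3, λ = 1.
Replication: r(k − 1) = λ(v − 1) ⇒ r·2 = 565 − 1 = 564 ⇒ r = 282.
Block count: b = v(v − 1)/6 = 565·564/6 = 318660/6 = 53110.
(Check via bk = vr: 53110·3 = 159330 = 565·282 = 159330 ✓.)

r = 282, b = 53110.


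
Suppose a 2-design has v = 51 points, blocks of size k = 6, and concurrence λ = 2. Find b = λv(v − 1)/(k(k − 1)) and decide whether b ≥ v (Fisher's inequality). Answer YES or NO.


b = λv(v − 1)/(k(k − 1)) = 2·51·50/(6·5) = 5100/30 = 170.
Compare with v = 51: b ≥ v, so Fisher's inequality holds.

YES


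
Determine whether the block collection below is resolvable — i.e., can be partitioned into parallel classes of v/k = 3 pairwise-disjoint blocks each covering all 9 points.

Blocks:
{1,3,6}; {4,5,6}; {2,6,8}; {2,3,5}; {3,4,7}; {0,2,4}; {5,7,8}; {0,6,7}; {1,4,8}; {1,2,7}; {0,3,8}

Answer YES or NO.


v = 9, block size k = 3, number of blocks = 11.
For resolvability, blocks must partition into parallel classes of size v/k = 3.
Total blocks must therefore be a multiple of 3: 11 = 3·3 + 2 ⇒ not divisible ✗.
Resolvable? NO.

NO


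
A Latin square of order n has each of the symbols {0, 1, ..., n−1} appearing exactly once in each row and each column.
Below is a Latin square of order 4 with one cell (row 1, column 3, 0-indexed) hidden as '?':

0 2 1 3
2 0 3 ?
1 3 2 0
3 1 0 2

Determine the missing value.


Row 1 contains symbols [0, 2, 3] — missing [1].
Column 3 contains symbols [0, 2, 3] — missing [1].
The missing symbol must appear in both missing sets; intersection = [1].
Therefore the hidden value is 1.

Missing value = 1.


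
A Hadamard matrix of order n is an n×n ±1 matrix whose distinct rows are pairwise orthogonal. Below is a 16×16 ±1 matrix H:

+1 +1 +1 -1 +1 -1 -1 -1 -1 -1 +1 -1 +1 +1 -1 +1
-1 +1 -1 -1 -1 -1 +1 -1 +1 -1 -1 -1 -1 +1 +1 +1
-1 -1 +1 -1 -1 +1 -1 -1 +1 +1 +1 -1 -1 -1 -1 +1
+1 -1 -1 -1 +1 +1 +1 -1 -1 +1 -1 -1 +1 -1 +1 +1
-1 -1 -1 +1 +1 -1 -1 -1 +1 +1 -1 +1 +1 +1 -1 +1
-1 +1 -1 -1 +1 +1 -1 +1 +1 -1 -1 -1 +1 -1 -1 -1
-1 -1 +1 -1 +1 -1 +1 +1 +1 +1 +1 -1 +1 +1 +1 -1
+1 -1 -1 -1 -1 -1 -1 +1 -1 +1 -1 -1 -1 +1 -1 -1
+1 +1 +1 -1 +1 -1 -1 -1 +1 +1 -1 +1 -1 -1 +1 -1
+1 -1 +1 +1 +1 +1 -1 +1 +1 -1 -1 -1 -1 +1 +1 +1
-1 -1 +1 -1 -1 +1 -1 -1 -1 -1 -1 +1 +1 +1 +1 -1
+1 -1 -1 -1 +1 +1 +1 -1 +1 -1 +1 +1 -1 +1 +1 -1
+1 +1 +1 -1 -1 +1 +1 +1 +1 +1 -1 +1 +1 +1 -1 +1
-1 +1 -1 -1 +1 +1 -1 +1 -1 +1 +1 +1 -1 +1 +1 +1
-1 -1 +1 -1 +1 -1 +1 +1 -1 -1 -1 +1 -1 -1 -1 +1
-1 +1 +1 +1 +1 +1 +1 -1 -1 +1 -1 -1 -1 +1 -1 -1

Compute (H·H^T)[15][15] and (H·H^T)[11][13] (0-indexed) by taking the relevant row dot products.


Row 11 of H: [1, -1, -1, -1, 1, 1, 1, -1, 1, -1, 1, 1, -1, 1, 1, -1].
Row 13 of H: [-1, 1, -1, -1, 1, 1, -1, 1, -1, 1, 1, 1, -1, 1, 1, 1].
Row 15 of H: [-1, 1, 1, 1, 1, 1, 1, -1, -1, 1, -1, -1, -1, 1, -1, -1].
(H·H^T)[15][15] = Σ_j H[15][j]·H[15][j] = (-1)² + (1)² + (1)² + (1)² + (1)² + (1)² + (1)² + (-1)² + (-1)² + (1)² + (-1)² + (-1)² + (-1)² + (1)² + (-1)² + (-1)² = 1 + 1 + 1 + 1 + 1 + 1 + 1 + 1 + 1 + 1 + 1 + 1 + 1 + 1 + 1 + 1 = 16.
(H·H^T)[11][13] = Σ_j H[11][j]·H[13][j] = (1)·(-1) + (-1)·(1) + (-1)·(-1) + (-1)·(-1) + (1)·(1) + (1)·(1) + (1)·(-1) + (-1)·(1) + (1)·(-1) + (-1)·(1) + (1)·(1) + (1)·(1) + (-1)·(-1) + (1)·(1) + (1)·(1) + (-1)·(1) = -1 + -1 + 1 + 1 + 1 + 1 + -1 + -1 + -1 + -1 + 1 + 1 + 1 + 1 + 1 + -1 = 2.
Rows 11 and 13 are not orthogonal (dot product = 2 ≠ 0), so H is not a Hadamard matrix.

(15,15) entry = 16; (11,13) entry = 2.


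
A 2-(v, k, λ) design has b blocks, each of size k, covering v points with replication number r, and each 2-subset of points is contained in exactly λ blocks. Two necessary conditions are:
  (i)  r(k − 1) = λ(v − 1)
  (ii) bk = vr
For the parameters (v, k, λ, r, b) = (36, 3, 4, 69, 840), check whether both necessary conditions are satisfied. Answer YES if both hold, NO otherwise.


Condition (i): r(k − 1) = 69·2 = 138; λ(v − 1) = 4·35 = 140. Match? NO.
Condition (ii): bk = 840·3 = 2520; vr = 36·69 = 2484. Match? NO.
Both conditions hold? NO.

NO


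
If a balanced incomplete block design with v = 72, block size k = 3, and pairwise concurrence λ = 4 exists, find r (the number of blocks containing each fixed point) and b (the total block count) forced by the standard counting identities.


Any 2-(v, k, λ) BIBD satisfies two necessary conditions:
  (i)  Each point sits in r blocks, and counting incidences through any fixed point gives r(k − 1) = λ(v − 1), so r = λ(v − 1)/(k − 1).
  (ii) Total incidences bk = vr, so b = vr/k.
Step 1: r = λ(v − 1)/(k − 1) = 4·(72 − 1)/(3 − 1) = 4·71/2 = 284/2 = 142.
Step 2: b = vr/k = 72·142/3 = 10224/3 = 3408.
Check integrality: r = 142 ∈ Z ✓, b = 3408 ∈ Z ✓.
(These identities are necessary conditions: they determine r and b for any design with these parameters, but do not by themselves prove that one exists.)

r = 142, b = 3408.


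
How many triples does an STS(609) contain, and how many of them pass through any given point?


An STS(v) is a 2-(v, 3, 1) BIBD: block size k = 3, λ = 1.
Replication: r(k − 1) = λ(v − 1) ⇒ r·2 = 609 − 1 = 608 ⇒ r = 304.
Block count: b = v(v − 1)/6 = 609·608/6 = 370272/6 = 61712.
(Check via bk = vr: 61712·3 = 185136 = 609·304 = 185136 ✓.)

r = 304, b = 61712.


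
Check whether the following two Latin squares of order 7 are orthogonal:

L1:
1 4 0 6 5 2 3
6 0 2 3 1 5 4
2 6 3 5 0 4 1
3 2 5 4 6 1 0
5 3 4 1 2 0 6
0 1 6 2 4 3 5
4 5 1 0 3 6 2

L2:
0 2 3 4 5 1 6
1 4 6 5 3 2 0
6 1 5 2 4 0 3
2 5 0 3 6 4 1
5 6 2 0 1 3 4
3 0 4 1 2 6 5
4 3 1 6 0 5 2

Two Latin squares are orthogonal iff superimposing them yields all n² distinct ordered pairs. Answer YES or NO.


Form the n² = 49 superimposed pairs (L1[i][j], L2[i][j]), row by row (rows and columns indexed from 0):
row 0: (1,0) (4,2) (0,3) (6,4) (5,5) (2,1) (3,6)
row 1: (6,1) (0,4) (2,6) (3,5) (1,3) (5,2) (4,0)
row 2: (2,6) (6,1) (3,5) (5,2) (0,4) (4,0) (1,3)
row 3: (3,2) (2,5) (5,0) (4,3) (6,6) (1,4) (0,1)
row 4: (5,5) (3,6) (4,2) (1,0) (2,1) (0,3) (6,4)
row 5: (0,3) (1,0) (6,4) (2,1) (4,2) (3,6) (5,5)
row 6: (4,4) (5,3) (1,1) (0,6) (3,0) (6,5) (2,2)
Orthogonality requires all 49 pairs distinct.
But the pair (2,6) repeats: cell (1,2) has L1 = 2, L2 = 6, and cell (2,0) has L1 = 2, L2 = 6.
A repeated pair means some other pair never occurs (only 28 distinct pairs out of 49), so the squares are not orthogonal.
Conclusion: NO.

NO


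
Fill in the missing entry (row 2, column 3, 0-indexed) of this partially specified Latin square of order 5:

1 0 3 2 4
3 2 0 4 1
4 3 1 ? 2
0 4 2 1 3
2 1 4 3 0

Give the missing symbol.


Row 2 contains symbols [1, 2, 3, 4] — missing [0].
Column 3 contains symbols [1, 2, 3, 4] — missing [0].
The missing symbol must appear in both missing sets; intersection = [0].
Therefore the hidden value is 0.

Missing value = 0.


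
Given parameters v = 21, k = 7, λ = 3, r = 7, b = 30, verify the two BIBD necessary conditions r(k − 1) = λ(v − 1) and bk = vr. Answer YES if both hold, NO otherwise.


Condition (i): r(k − 1) = 7·6 = 42; λ(v − 1) = 3·20 = 60. Match? NO.
Condition (ii): bk = 30·7 = 210; vr = 21·7 = 147. Match? NO.
Both conditions hold? NO.

NO


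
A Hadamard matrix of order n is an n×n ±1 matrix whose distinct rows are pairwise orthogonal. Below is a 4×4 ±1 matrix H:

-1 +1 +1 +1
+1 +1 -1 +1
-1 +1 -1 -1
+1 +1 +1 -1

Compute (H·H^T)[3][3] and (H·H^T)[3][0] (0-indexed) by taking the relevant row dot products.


Row 0 of H: [-1, 1, 1, 1].
Row 3 of H: [1, 1, 1, -1].
(H·H^T)[3][3] = Σ_j H[3][j]·H[3][j] = (1)² + (1)² + (1)² + (-1)² = 1 + 1 + 1 + 1 = 4.
(H·H^T)[3][0] = Σ_j H[3][j]·H[0][j] = (1)·(-1) + (1)·(1) + (1)·(1) + (-1)·(1) = -1 + 1 + 1 + -1 = 0.
So rows 3 and 0 are orthogonal; the diagonal entry equals n = 4.

(3,3) entry = 4; (3,0) entry = 0.


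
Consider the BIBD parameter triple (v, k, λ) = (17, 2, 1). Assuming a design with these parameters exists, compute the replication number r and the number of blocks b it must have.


Any 2-(v, k, λ) BIBD satisfies two necessary conditions:
  (i)  Each point sits in r blocks, and counting incidences through any fixed point gives r(k − 1) = λ(v − 1), so r = λ(v − 1)/(k − 1).
  (ii) Total incidences bk = vr, so b = vr/k.
Step 1: r = λ(v − 1)/(k − 1) = 1·(17 − 1)/(2 − 1) = 1·16/1 = 16/1 = 16.
Step 2: b = vr/k = 17·16/2 = 272/2 = 136.
Check integrality: r = 16 ∈ Z ✓, b = 136 ∈ Z ✓.
(These identities are necessary conditions: they determine r and b for any design with these parameters, but do not by themselves prove that one exists.)

r = 16, b = 136.


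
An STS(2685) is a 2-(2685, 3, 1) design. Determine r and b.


An STS(v) is a 2-(v, 3, 1) BIBD: block size k = 3, λ = 1.
Replication: r(k − 1) = λ(v − 1) ⇒ r·2 = 2685 − 1 = 2684 ⇒ r = 1342.
Block count: bk = vr ⇒ b·3 = 2685·1342 = 3603270 ⇒ b = 1201090.
(Check via b = v(v − 1)/6 = 2685·2684/6 = 7206540/6 = 1201090.)

r = 1342, b = 1201090.


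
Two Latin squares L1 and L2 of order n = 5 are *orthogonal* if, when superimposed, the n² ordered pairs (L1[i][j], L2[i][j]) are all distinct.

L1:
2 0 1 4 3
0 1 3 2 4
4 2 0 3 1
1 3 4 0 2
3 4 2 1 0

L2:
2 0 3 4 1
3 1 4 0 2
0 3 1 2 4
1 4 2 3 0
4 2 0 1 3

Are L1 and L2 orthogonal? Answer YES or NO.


Form the n² = 25 superimposed pairs (L1[i][j], L2[i][j]), row by row (rows and columns indexed from 0):
row 0: (2,2) (0,0) (1,3) (4,4) (3,1)
row 1: (0,3) (1,1) (3,4) (2,0) (4,2)
row 2: (4,0) (2,3) (0,1) (3,2) (1,4)
row 3: (1,1) (3,4) (4,2) (0,3) (2,0)
row 4: (3,4) (4,2) (2,0) (1,1) (0,3)
Orthogonality requires all 25 pairs distinct.
But the pair (1,1) repeats: cell (1,1) has L1 = 1, L2 = 1, and cell (3,0) has L1 = 1, L2 = 1.
A repeated pair means some other pair never occurs (only 15 distinct pairs out of 25), so the squares are not orthogonal.
Conclusion: NO.

NO


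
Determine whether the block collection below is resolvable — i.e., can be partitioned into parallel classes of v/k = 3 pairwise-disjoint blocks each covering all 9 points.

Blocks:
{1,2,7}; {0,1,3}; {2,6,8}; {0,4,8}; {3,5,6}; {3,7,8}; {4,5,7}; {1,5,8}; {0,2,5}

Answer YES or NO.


v = 9, block size k = 3, number of blocks = 9.
For resolvability, blocks must partition into parallel classes of size v/k = 3.
Total blocks must therefore be a multiple of 3: 9 = 3·3 + 0 ⇒ divisible ✓.
Consider block {3,7,8}. The only other block(s) in the collection disjoint from it are {0,2,5} — just 1 block(s). Any parallel class containing {3,7,8} would need 2 other blocks each disjoint from it, so no parallel class of size 3 can contain {3,7,8}.
Since every block must belong to some parallel class in a resolution, the collection cannot be partitioned into parallel classes.
Resolvable? NO.

NO


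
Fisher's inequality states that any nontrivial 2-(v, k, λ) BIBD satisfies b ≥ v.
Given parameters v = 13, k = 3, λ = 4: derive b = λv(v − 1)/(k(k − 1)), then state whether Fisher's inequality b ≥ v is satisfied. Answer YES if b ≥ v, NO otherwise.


b = λv(v − 1)/(k(k − 1)) = 4·13·12/(3·2) = 624/6 = 104.
Compare with v = 13: b ≥ v, so Fisher's inequality holds.

YES


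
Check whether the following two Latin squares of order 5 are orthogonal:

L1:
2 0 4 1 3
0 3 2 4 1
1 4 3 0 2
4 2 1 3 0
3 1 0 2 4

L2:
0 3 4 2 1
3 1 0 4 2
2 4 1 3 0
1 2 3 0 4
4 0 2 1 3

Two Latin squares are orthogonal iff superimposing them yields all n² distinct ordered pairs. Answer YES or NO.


Form the n² = 25 superimposed pairs (L1[i][j], L2[i][j]), row by row (rows and columns indexed from 0):
row 0: (2,0) (0,3) (4,4) (1,2) (3,1)
row 1: (0,3) (3,1) (2,0) (4,4) (1,2)
row 2: (1,2) (4,4) (3,1) (0,3) (2,0)
row 3: (4,1) (2,2) (1,3) (3,0) (0,4)
row 4: (3,4) (1,0) (0,2) (2,1) (4,3)
Orthogonality requires all 25 pairs distinct.
But the pair (0,3) repeats: cell (0,1) has L1 = 0, L2 = 3, and cell (1,0) has L1 = 0, L2 = 3.
A repeated pair means some other pair never occurs (only 15 distinct pairs out of 25), so the squares are not orthogonal.
Conclusion: NO.

NO


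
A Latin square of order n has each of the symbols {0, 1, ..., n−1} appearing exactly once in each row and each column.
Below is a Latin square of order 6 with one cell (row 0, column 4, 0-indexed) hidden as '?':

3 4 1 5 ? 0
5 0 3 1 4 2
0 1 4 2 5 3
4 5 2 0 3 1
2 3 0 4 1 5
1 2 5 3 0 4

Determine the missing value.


Row 0 contains symbols [0, 1, 3, 4, 5] — missing [2].
Column 4 contains symbols [0, 1, 3, 4, 5] — missing [2].
The missing symbol must appear in both missing sets; intersection = [2].
Therefore the hidden value is 2.

Missing value = 2.


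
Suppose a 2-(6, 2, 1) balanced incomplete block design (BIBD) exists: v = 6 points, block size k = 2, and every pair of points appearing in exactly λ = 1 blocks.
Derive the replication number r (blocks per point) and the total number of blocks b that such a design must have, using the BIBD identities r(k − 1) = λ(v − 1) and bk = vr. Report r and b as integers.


Any 2-(v, k, λ) BIBD satisfies two necessary conditions:
  (i)  Each point sits in r blocks, and counting incidences through any fixed point gives r(k − 1) = λ(v − 1), so r = λ(v − 1)/(k − 1).
  (ii) Total incidences bk = vr, so b = vr/k.
Step 1: r = λ(v − 1)/(k − 1) = 1·(6 − 1)/(2 − 1) = 1·5/1 = 5/1 = 5.
Step 2: b = vr/k = 6·5/2 = 30/2 = 15.
Check integrality: r = 5 ∈ Z ✓, b = 15 ∈ Z ✓.
(These identities are necessary conditions: they determine r and b for any design with these parameters, but do not by themselves prove that one exists.)

r = 5, b = 15.


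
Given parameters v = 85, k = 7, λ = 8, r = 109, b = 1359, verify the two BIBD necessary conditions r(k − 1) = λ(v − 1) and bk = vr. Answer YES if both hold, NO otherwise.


Condition (i): r(k − 1) = 109·6 = 654; λ(v − 1) = 8·84 = 672. Match? NO.
Condition (ii): bk = 1359·7 = 9513; vr = 85·109 = 9265. Match? NO.
Both conditions hold? NO.

NO


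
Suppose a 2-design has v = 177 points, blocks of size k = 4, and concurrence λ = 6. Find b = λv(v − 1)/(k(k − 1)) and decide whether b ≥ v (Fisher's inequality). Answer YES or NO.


b = λv(v − 1)/(k(k − 1)) = 6·177·176/(4·3) = 186912/12 = 15576.
Compare with v = 177: b ≥ v, so Fisher's inequality holds.

YES


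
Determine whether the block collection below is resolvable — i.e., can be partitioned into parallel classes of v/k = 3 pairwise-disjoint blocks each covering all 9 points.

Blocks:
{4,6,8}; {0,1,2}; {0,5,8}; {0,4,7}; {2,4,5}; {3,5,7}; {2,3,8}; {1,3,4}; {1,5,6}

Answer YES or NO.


v = 9, block size k = 3, number of blocks = 9.
For resolvability, blocks must partition into parallel classes of size v/k = 3.
Total blocks must therefore be a multiple of 3: 9 = 3·3 + 0 ⇒ divisible ✓.
Consider block {0,5,8}. The only other block(s) in the collection disjoint from it are {1,3,4} — just 1 block(s). Any parallel class containing {0,5,8} would need 2 other blocks each disjoint from it, so no parallel class of size 3 can contain {0,5,8}.
Since every block must belong to some parallel class in a resolution, the collection cannot be partitioned into parallel classes.
Resolvable? NO.

NO


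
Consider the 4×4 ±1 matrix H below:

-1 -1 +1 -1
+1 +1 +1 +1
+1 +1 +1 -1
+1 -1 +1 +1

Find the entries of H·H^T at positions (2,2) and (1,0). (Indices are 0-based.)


Row 0 of H: [-1, -1, 1, -1].
Row 1 of H: [1, 1, 1, 1].
Row 2 of H: [1, 1, 1, -1].
(H·H^T)[2][2] = Σ_j H[2][j]·H[2][j] = (1)² + (1)² + (1)² + (-1)² = 1 + 1 + 1 + 1 = 4.
(H·H^T)[1][0] = Σ_j H[1][j]·H[0][j] = (1)·(-1) + (1)·(-1) + (1)·(1) + (1)·(-1) = -1 + -1 + 1 + -1 = -2.
Rows 1 and 0 are not orthogonal (dot product = -2 ≠ 0), so H is not a Hadamard matrix.

(2,2) entry = 4; (1,0) entry = -2.


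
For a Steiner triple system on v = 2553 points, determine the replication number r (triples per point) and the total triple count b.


An STS(v) is a 2-(v, 3, 1) BIBD: block size k = 3, λ = 1.
Replication: r(k − 1) = λ(v − 1) ⇒ r·2 = 2553 − 1 = 2552 ⇒ r = 1276.
Block count: bk = vr ⇒ b·3 = 2553·1276 = 3257628 ⇒ b = 1085876.
(Check via b = v(v − 1)/6 = 2553·2552/6 = 6515256/6 = 1085876.)

r = 1276, b = 1085876.


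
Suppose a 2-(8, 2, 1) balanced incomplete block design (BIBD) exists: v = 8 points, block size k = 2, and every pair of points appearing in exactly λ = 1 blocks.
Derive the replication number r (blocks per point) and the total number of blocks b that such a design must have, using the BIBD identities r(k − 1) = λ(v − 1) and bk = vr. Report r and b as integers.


Any 2-(v, k, λ) BIBD satisfies two necessary conditions:
  (i)  Each point sits in r blocks, and counting incidences through any fixed point gives r(k − 1) = λ(v − 1), so r = λ(v − 1)/(k − 1).
  (ii) Total incidences bk = vr, so b = vr/k.
Step 1: r = λ(v − 1)/(k − 1) = 1·(8 − 1)/(2 − 1) = 1·7/1 = 7/1 = 7.
Step 2: b = vr/k = 8·7/2 = 56/2 = 28.
Check integrality: r = 7 ∈ Z ✓, b = 28 ∈ Z ✓.
(These identities are necessary conditions: they determine r and b for any design with these parameters, but do not by themselves prove that one exists.)

r = 7, b = 28.


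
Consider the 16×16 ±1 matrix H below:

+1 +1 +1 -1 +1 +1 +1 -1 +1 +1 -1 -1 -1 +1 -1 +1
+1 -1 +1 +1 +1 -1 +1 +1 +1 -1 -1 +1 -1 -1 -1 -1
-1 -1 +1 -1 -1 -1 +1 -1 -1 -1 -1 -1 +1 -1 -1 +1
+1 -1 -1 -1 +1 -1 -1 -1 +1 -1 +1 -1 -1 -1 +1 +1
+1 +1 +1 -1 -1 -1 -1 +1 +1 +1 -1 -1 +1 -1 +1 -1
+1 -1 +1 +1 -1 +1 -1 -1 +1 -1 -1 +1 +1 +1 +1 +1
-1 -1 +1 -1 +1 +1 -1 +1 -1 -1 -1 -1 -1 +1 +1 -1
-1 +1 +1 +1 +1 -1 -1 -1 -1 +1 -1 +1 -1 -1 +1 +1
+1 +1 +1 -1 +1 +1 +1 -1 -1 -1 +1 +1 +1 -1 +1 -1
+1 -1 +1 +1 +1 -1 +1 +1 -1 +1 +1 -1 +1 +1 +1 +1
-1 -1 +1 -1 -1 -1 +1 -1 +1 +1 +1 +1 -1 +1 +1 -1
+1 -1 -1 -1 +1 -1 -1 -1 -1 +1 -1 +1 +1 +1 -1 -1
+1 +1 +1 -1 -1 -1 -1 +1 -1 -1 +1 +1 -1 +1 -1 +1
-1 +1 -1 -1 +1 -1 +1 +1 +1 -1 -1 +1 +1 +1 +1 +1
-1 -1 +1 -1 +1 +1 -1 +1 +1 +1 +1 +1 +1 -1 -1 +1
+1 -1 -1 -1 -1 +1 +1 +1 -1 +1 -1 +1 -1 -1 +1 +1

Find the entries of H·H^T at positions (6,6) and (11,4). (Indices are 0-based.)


Row 4 of H: [1, 1, 1, -1, -1, -1, -1, 1, 1, 1, -1, -1, 1, -1, 1, -1].
Row 6 of H: [-1, -1, 1, -1, 1, 1, -1, 1, -1, -1, -1, -1, -1, 1, 1, -1].
Row 11 of H: [1, -1, -1, -1, 1, -1, -1, -1, -1, 1, -1, 1, 1, 1, -1, -1].
(H·H^T)[6][6] = Σ_j H[6][j]·H[6][j] = (-1)² + (-1)² + (1)² + (-1)² + (1)² + (1)² + (-1)² + (1)² + (-1)² + (-1)² + (-1)² + (-1)² + (-1)² + (1)² + (1)² + (-1)² = 1 + 1 + 1 + 1 + 1 + 1 + 1 + 1 + 1 + 1 + 1 + 1 + 1 + 1 + 1 + 1 = 16.
(H·H^T)[11][4] = Σ_j H[11][j]·H[4][j] = (1)·(1) + (-1)·(1) + (-1)·(1) + (-1)·(-1) + (1)·(-1) + (-1)·(-1) + (-1)·(-1) + (-1)·(1) + (-1)·(1) + (1)·(1) + (-1)·(-1) + (1)·(-1) + (1)·(1) + (1)·(-1) + (-1)·(1) + (-1)·(-1) = 1 + -1 + -1 + 1 + -1 + 1 + 1 + -1 + -1 + 1 + 1 + -1 + 1 + -1 + -1 + 1 = 0.
So rows 11 and 4 are orthogonal; the diagonal entry equals n = 16.

(6,6) entry = 16; (11,4) entry = 0.
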